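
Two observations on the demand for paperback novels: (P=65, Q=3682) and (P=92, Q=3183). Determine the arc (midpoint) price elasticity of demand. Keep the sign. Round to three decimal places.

ΔQ = 3183 − 3682 = -499; ΔP = 92 − 65 = 27.
Midpoints: P̄ = 78.50, Q̄ = 3432.5.
ε = (ΔQ/ΔP)(P̄/Q̄) = (-499/27)(78.50/3432.5).

-0.423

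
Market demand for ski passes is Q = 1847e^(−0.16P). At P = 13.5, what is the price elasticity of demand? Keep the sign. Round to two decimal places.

At P = 13.5, Q = 213.005.
dQ/dP = −0.16·1847e^(−0.16P) = −0.16Q = -34.081.
ε = (dQ/dP)(P/Q) = (-34.081)(13.5/213.005).

-2.16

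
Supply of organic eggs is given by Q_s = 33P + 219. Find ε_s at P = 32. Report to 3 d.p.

At P = 32, Q_s = 1275.
dQ_s/dP = 33.
ε_s = (dQ_s/dP)(P/Q_s) = (33)(32/1275).

0.828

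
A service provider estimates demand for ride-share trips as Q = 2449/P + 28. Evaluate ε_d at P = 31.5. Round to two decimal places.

At P = 31.5, Q = 105.746.
dQ/dP = −2449/P² = -2.468.
ε = (dQ/dP)(P/Q) = (-2.468)(31.5/105.746).

-0.74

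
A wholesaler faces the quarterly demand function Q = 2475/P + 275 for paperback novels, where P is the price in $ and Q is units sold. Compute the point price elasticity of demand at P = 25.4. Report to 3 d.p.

-0.262

At P = 25.4, Q = 372.441.
dQ/dP = −2475/P² = -3.836.
ε = (dQ/dP)(P/Q) = (-3.836)(25.4/372.441).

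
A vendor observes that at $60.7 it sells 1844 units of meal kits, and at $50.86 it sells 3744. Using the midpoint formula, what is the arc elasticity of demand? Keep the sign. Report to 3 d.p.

-3.855

ΔQ = 3744 − 1844 = 1900; ΔP = 50.86 − 60.7 = -9.84.
Midpoints: P̄ = 55.78, Q̄ = 2794.0.
ε = (ΔQ/ΔP)(P̄/Q̄) = (1900/-9.84)(55.78/2794.0).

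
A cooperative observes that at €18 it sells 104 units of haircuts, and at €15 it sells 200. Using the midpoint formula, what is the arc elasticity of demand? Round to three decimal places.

ΔQ = 200 − 104 = 96; ΔP = 15 − 18 = -3.
Midpoints: P̄ = 16.50, Q̄ = 152.0.
ε = (ΔQ/ΔP)(P̄/Q̄) = (96/-3)(16.50/152.0).

-3.474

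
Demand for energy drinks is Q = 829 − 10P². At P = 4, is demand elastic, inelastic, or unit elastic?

inelastic

Q = 669, dQ/dP = -80.
ε = (dQ/dP)(P/Q) ≈ -0.478.
|ε| = 0.48 < 1.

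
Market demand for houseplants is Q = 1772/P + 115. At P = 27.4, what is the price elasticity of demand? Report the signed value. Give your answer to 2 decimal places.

-0.36

At P = 27.4, Q = 179.672.
dQ/dP = −1772/P² = -2.360.
ε = (dQ/dP)(P/Q) = (-2.360)(27.4/179.672).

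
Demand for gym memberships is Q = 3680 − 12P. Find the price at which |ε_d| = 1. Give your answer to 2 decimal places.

153.33

For linear demand Q = a − bP, ε = −bP/(a − bP). |ε| = 1 when bP = a − bP, i.e. P = a/(2b).
P = 3680/(2·12) = 3680/24 = 153.3333.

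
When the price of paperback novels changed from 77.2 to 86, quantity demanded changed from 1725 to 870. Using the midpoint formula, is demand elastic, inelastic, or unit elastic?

elastic

Arc ε ≈ -6.110.
|ε| = 6.11 > 1.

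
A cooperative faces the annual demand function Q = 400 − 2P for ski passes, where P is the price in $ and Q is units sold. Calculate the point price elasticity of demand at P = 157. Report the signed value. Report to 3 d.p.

At P = 157, Q = 86.
dQ/dP = −2.
ε = (dQ/dP)(P/Q) = (-2)(157/86).
|ε| > 1, so demand is elastic at this price.

-3.651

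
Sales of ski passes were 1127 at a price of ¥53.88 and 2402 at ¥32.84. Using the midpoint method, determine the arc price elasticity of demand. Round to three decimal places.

ΔQ = 2402 − 1127 = 1275; ΔP = 32.84 − 53.88 = -21.04.
Midpoints: P̄ = 43.36, Q̄ = 1764.5.
ε = (ΔQ/ΔP)(P̄/Q̄) = (1275/-21.04)(43.36/1764.5).

-1.489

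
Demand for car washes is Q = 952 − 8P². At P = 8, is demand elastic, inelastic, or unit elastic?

elastic

Q = 440, dQ/dP = -128.
ε = (dQ/dP)(P/Q) ≈ -2.327.
|ε| = 2.33 > 1.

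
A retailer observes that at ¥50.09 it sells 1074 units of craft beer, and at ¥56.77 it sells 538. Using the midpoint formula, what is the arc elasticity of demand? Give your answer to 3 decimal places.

-5.319

ΔQ = 538 − 1074 = -536; ΔP = 56.77 − 50.09 = 6.68.
Midpoints: P̄ = 53.43, Q̄ = 806.0.
ε = (ΔQ/ΔP)(P̄/Q̄) = (-536/6.68)(53.43/806.0).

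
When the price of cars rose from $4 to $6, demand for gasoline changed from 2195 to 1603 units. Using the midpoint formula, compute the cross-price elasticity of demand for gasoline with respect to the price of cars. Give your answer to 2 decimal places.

-0.78

ΔQ_x = 1603 − 2195 = -592; ΔP_y = 6 − 4 = 2.
Midpoints: P̄_y = 5.00, Q̄_x = 1899.0.
ε_xy = (ΔQ_x/ΔP_y)(P̄_y/Q̄_x) = (-592/2)(5.00/1899.0).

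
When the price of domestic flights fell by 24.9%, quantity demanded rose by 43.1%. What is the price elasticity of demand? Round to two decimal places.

-1.73

ε = %ΔQ / %ΔP = (43.1)/(-24.9) = -1.731.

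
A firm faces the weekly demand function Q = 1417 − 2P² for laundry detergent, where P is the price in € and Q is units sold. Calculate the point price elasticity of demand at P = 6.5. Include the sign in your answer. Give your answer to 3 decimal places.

At P = 6.5, Q = 1332.500.
dQ/dP = −4P = -26.
ε = (dQ/dP)(P/Q) = (-26)(6.5/1332.500).

-0.127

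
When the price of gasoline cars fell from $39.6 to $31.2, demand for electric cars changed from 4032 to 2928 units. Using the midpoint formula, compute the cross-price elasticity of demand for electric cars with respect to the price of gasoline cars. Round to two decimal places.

1.34

ΔQ_x = 2928 − 4032 = -1104; ΔP_y = 31.2 − 39.6 = -8.4.
Midpoints: P̄_y = 35.40, Q̄_x = 3480.0.
ε_xy = (ΔQ_x/ΔP_y)(P̄_y/Q̄_x) = (-1104/-8.4)(35.40/3480.0).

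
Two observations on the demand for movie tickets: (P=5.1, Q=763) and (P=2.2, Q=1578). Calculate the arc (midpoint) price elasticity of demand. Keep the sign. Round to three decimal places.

-0.876

ΔQ = 1578 − 763 = 815; ΔP = 2.2 − 5.1 = -2.9.
Midpoints: P̄ = 3.65, Q̄ = 1170.5.
ε = (ΔQ/ΔP)(P̄/Q̄) = (815/-2.9)(3.65/1170.5).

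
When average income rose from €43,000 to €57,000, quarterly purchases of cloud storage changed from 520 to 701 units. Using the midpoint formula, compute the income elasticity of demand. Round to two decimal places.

1.06

ΔQ = 181, ΔI = 14000. Midpoints: Ī = 50,000, Q̄ = 610.5.
ε_I = (ΔQ/ΔI)(Ī/Q̄) = (181/14000)(50000/610.5).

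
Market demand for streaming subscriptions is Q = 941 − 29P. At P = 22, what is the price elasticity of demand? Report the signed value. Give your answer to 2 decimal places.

-2.11

At P = 22, Q = 303.
dQ/dP = −29.
ε = (dQ/dP)(P/Q) = (-29)(22/303).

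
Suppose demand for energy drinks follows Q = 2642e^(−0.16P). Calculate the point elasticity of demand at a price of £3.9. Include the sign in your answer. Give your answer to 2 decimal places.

At P = 3.9, Q = 1415.576.
dQ/dP = −0.16·2642e^(−0.16P) = −0.16Q = -226.492.
ε = (dQ/dP)(P/Q) = (-226.492)(3.9/1415.576).

-0.62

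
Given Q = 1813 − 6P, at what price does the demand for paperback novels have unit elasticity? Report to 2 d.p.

151.08

For linear demand Q = a − bP, ε = −bP/(a − bP). |ε| = 1 when bP = a − bP, i.e. P = a/(2b).
P = 1813/(2·6) = 1813/12 = 151.0833.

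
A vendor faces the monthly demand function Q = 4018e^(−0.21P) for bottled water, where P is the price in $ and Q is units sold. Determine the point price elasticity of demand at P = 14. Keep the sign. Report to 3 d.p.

At P = 14, Q = 212.414.
dQ/dP = −0.21·4018e^(−0.21P) = −0.21Q = -44.607.
ε = (dQ/dP)(P/Q) = (-44.607)(14/212.414).
|ε| > 1, so demand is elastic at this price.

-2.940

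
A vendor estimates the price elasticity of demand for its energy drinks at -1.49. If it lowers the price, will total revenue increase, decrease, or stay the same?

increase

|ε| = 1.49 > 1, so demand is elastic. A price cut therefore raises total revenue.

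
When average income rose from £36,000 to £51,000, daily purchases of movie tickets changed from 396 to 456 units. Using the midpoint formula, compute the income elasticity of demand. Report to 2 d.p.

0.41

ΔQ = 60, ΔI = 15000. Midpoints: Ī = 43,500, Q̄ = 426.0.
ε_I = (ΔQ/ΔI)(Ī/Q̄) = (60/15000)(43500/426.0).
ε_I > 0, so the good is normal.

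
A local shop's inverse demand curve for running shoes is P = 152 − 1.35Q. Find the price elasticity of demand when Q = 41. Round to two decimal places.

-1.75

At Q = 41, P = 152 − 1.35(41) = 96.65.
dP/dQ = −1.35, so dQ/dP = 1/(−1.35) = -0.741.
ε = (dQ/dP)(P/Q) = (-0.741)(96.65/41).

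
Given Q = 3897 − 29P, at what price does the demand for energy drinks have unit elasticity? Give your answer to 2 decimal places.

For linear demand Q = a − bP, ε = −bP/(a − bP). |ε| = 1 when bP = a − bP, i.e. P = a/(2b).
P = 3897/(2·29) = 3897/58 = 67.1897.

67.19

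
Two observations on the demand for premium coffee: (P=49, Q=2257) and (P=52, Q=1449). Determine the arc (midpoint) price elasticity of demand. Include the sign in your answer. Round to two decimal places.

ΔQ = 1449 − 2257 = -808; ΔP = 52 − 49 = 3.
Midpoints: P̄ = 50.50, Q̄ = 1853.0.
ε = (ΔQ/ΔP)(P̄/Q̄) = (-808/3)(50.50/1853.0).

-7.34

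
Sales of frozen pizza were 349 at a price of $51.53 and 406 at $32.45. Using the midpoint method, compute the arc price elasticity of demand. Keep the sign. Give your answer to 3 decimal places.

-0.332

ΔQ = 406 − 349 = 57; ΔP = 32.45 − 51.53 = -19.08.
Midpoints: P̄ = 41.99, Q̄ = 377.5.
ε = (ΔQ/ΔP)(P̄/Q̄) = (57/-19.08)(41.99/377.5).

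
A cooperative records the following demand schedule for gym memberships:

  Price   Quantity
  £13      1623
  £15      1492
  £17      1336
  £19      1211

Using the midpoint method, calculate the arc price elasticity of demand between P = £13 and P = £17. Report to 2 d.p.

-0.73

At P = 13, Q = 1623; at P = 17, Q = 1336.
ΔQ = -287, ΔP = 4. Midpoints: P̄ = 15.00, Q̄ = 1479.5.
ε = (ΔQ/ΔP)(P̄/Q̄) = (-287/4)(15.00/1479.5).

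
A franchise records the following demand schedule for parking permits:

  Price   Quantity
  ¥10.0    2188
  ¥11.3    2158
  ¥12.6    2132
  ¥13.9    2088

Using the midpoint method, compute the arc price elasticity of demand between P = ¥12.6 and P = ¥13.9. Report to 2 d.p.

-0.21

At P = 12.6, Q = 2132; at P = 13.9, Q = 2088.
ΔQ = -44, ΔP = 1.3. Midpoints: P̄ = 13.25, Q̄ = 2110.0.
ε = (ΔQ/ΔP)(P̄/Q̄) = (-44/1.3)(13.25/2110.0).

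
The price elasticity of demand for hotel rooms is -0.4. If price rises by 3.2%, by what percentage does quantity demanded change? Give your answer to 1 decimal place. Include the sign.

-1.3%

%ΔQ ≈ ε × %ΔP = (-0.4)(3.2%) = -1.28%.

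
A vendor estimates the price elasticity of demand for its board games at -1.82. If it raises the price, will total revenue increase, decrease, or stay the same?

|ε| = 1.82 > 1, so demand is elastic. A price rise therefore reduces total revenue.

decrease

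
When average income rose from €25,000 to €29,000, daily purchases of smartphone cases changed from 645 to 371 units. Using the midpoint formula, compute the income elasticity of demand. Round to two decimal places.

-3.64

ΔQ = -274, ΔI = 4000. Midpoints: Ī = 27,000, Q̄ = 508.0.
ε_I = (ΔQ/ΔI)(Ī/Q̄) = (-274/4000)(27000/508.0).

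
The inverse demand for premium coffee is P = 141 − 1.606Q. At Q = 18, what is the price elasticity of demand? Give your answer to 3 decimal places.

-3.878

At Q = 18, P = 141 − 1.606(18) = 112.09.
dP/dQ = −1.606, so dQ/dP = 1/(−1.606) = -0.623.
ε = (dQ/dP)(P/Q) = (-0.623)(112.09/18).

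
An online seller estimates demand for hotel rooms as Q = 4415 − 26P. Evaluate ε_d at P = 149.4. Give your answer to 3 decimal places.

At P = 149.4, Q = 530.600.
dQ/dP = −26.
ε = (dQ/dP)(P/Q) = (-26)(149.4/530.600).

-7.321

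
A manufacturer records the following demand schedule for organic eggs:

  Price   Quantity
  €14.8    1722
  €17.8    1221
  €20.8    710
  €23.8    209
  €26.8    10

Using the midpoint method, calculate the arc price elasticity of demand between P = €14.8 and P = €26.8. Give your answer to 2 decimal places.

-3.43

At P = 14.8, Q = 1722; at P = 26.8, Q = 10.
ΔQ = -1712, ΔP = 12.0. Midpoints: P̄ = 20.80, Q̄ = 866.0.
ε = (ΔQ/ΔP)(P̄/Q̄) = (-1712/12.0)(20.80/866.0).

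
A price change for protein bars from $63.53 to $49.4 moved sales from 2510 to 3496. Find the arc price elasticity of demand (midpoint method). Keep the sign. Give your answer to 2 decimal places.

-1.31

ΔQ = 3496 − 2510 = 986; ΔP = 49.4 − 63.53 = -14.13.
Midpoints: P̄ = 56.47, Q̄ = 3003.0.
ε = (ΔQ/ΔP)(P̄/Q̄) = (986/-14.13)(56.47/3003.0).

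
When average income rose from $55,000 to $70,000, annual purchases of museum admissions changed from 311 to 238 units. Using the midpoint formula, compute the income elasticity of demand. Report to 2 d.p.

-1.11

ΔQ = -73, ΔI = 15000. Midpoints: Ī = 62,500, Q̄ = 274.5.
ε_I = (ΔQ/ΔI)(Ī/Q̄) = (-73/15000)(62500/274.5).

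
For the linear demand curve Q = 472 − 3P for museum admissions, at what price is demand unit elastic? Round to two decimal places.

78.67

For linear demand Q = a − bP, ε = −bP/(a − bP). |ε| = 1 when bP = a − bP, i.e. P = a/(2b).
P = 472/(2·3) = 472/6 = 78.6667.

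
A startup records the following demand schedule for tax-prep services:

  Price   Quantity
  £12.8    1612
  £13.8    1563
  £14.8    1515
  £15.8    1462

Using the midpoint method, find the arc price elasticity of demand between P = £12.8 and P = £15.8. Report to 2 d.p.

-0.47

At P = 12.8, Q = 1612; at P = 15.8, Q = 1462.
ΔQ = -150, ΔP = 3.0. Midpoints: P̄ = 14.30, Q̄ = 1537.0.
ε = (ΔQ/ΔP)(P̄/Q̄) = (-150/3.0)(14.30/1537.0).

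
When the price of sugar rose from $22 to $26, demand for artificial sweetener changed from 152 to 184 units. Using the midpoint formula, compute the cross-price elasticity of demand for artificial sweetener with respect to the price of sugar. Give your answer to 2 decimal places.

ΔQ_x = 184 − 152 = 32; ΔP_y = 26 − 22 = 4.
Midpoints: P̄_y = 24.00, Q̄_x = 168.0.
ε_xy = (ΔQ_x/ΔP_y)(P̄_y/Q̄_x) = (32/4)(24.00/168.0).

1.14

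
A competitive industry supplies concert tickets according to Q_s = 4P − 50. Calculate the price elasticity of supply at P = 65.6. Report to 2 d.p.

At P = 65.6, Q_s = 212.40.
dQ_s/dP = 4.
ε_s = (dQ_s/dP)(P/Q_s) = (4)(65.6/212.40).

1.24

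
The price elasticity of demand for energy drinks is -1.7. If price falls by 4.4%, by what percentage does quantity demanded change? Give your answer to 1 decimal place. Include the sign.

7.5%

%ΔQ ≈ ε × %ΔP = (-1.7)(-4.4%) = 7.48%.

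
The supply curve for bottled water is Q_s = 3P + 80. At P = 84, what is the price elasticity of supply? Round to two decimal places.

0.76

At P = 84, Q_s = 332.
dQ_s/dP = 3.
ε_s = (dQ_s/dP)(P/Q_s) = (3)(84/332).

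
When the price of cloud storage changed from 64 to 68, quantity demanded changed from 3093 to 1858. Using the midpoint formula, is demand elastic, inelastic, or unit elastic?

elastic

Arc ε ≈ -8.232.
|ε| = 8.23 > 1.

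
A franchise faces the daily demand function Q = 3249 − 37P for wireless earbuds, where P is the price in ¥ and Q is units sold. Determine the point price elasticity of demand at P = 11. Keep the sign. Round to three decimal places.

-0.143

At P = 11, Q = 2842.
dQ/dP = −37.
ε = (dQ/dP)(P/Q) = (-37)(11/2842).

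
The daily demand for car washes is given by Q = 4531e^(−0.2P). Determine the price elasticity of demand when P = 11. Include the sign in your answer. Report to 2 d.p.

At P = 11, Q = 502.049.
dQ/dP = −0.2·4531e^(−0.2P) = −0.2Q = -100.410.
ε = (dQ/dP)(P/Q) = (-100.410)(11/502.049).

-2.20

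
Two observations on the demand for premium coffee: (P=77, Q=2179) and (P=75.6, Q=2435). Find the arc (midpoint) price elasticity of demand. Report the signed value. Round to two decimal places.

-6.05

ΔQ = 2435 − 2179 = 256; ΔP = 75.6 − 77 = -1.4.
Midpoints: P̄ = 76.30, Q̄ = 2307.0.
ε = (ΔQ/ΔP)(P̄/Q̄) = (256/-1.4)(76.30/2307.0).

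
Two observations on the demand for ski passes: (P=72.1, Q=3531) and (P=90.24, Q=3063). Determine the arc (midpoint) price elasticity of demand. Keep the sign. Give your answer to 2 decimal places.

-0.64

ΔQ = 3063 − 3531 = -468; ΔP = 90.24 − 72.1 = 18.14.
Midpoints: P̄ = 81.17, Q̄ = 3297.0.
ε = (ΔQ/ΔP)(P̄/Q̄) = (-468/18.14)(81.17/3297.0).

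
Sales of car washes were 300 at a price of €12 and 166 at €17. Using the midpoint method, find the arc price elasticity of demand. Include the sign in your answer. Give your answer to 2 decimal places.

-1.67

ΔQ = 166 − 300 = -134; ΔP = 17 − 12 = 5.
Midpoints: P̄ = 14.50, Q̄ = 233.0.
ε = (ΔQ/ΔP)(P̄/Q̄) = (-134/5)(14.50/233.0).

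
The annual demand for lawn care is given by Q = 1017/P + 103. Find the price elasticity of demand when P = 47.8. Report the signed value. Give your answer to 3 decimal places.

-0.171

At P = 47.8, Q = 124.276.
dQ/dP = −1017/P² = -0.445.
ε = (dQ/dP)(P/Q) = (-0.445)(47.8/124.276).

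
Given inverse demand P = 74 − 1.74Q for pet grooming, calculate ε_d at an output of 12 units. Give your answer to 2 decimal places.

-2.54

At Q = 12, P = 74 − 1.74(12) = 53.12.
dP/dQ = −1.74, so dQ/dP = 1/(−1.74) = -0.575.
ε = (dQ/dP)(P/Q) = (-0.575)(53.12/12).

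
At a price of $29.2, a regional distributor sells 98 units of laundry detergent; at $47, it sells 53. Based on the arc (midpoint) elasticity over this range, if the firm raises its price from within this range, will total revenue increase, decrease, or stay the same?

Arc ε = (-45/17.8)(38.10/75.5) ≈ -1.276.
|ε| = 1.28 > 1, so demand is elastic. A price rise therefore reduces total revenue.

decrease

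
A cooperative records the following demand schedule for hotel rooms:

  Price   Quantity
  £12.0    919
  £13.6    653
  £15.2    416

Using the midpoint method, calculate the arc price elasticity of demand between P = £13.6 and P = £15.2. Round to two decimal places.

At P = 13.6, Q = 653; at P = 15.2, Q = 416.
ΔQ = -237, ΔP = 1.6. Midpoints: P̄ = 14.40, Q̄ = 534.5.
ε = (ΔQ/ΔP)(P̄/Q̄) = (-237/1.6)(14.40/534.5).

-3.99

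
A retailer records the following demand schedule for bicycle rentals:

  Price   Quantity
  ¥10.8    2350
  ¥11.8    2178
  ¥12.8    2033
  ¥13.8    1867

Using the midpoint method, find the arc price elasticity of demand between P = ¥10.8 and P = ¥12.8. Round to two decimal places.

At P = 10.8, Q = 2350; at P = 12.8, Q = 2033.
ΔQ = -317, ΔP = 2.0. Midpoints: P̄ = 11.80, Q̄ = 2191.5.
ε = (ΔQ/ΔP)(P̄/Q̄) = (-317/2.0)(11.80/2191.5).

-0.85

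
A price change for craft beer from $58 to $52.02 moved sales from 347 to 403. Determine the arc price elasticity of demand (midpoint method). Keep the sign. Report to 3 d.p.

-1.374

ΔQ = 403 − 347 = 56; ΔP = 52.02 − 58 = -5.98.
Midpoints: P̄ = 55.01, Q̄ = 375.0.
ε = (ΔQ/ΔP)(P̄/Q̄) = (56/-5.98)(55.01/375.0).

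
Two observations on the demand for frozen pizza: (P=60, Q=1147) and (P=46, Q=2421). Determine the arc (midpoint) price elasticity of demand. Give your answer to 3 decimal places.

-2.703

ΔQ = 2421 − 1147 = 1274; ΔP = 46 − 60 = -14.
Midpoints: P̄ = 53.00, Q̄ = 1784.0.
ε = (ΔQ/ΔP)(P̄/Q̄) = (1274/-14)(53.00/1784.0).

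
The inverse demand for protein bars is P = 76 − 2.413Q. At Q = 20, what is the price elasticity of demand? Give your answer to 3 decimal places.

-0.575

At Q = 20, P = 76 − 2.413(20) = 27.74.
dP/dQ = −2.413, so dQ/dP = 1/(−2.413) = -0.414.
ε = (dQ/dP)(P/Q) = (-0.414)(27.74/20).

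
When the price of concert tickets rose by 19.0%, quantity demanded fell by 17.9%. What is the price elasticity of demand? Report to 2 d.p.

ε = %ΔQ / %ΔP = (-17.9)/(19.0) = -0.942.

-0.94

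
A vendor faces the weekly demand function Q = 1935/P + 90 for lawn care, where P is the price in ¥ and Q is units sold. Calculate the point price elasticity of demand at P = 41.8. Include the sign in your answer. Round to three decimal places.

At P = 41.8, Q = 136.292.
dQ/dP = −1935/P² = -1.107.
ε = (dQ/dP)(P/Q) = (-1.107)(41.8/136.292).

-0.340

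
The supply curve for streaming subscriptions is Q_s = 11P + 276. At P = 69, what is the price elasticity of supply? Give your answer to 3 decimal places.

0.733

At P = 69, Q_s = 1035.
dQ_s/dP = 11.
ε_s = (dQ_s/dP)(P/Q_s) = (11)(69/1035).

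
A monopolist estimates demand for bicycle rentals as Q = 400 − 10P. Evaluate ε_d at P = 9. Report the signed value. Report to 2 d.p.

-0.29

At P = 9, Q = 310.
dQ/dP = −10.
ε = (dQ/dP)(P/Q) = (-10)(9/310).
|ε| < 1, so demand is inelastic at this price.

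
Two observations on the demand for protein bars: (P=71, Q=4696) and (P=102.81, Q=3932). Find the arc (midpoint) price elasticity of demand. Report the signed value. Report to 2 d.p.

ΔQ = 3932 − 4696 = -764; ΔP = 102.81 − 71 = 31.81.
Midpoints: P̄ = 86.91, Q̄ = 4314.0.
ε = (ΔQ/ΔP)(P̄/Q̄) = (-764/31.81)(86.91/4314.0).

-0.48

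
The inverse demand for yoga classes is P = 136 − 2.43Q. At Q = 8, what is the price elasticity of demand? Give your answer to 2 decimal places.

-6.00

At Q = 8, P = 136 − 2.43(8) = 116.56.
dP/dQ = −2.43, so dQ/dP = 1/(−2.43) = -0.412.
ε = (dQ/dP)(P/Q) = (-0.412)(116.56/8).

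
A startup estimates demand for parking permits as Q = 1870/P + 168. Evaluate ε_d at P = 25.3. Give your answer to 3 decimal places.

At P = 25.3, Q = 241.913.
dQ/dP = −1870/P² = -2.921.
ε = (dQ/dP)(P/Q) = (-2.921)(25.3/241.913).
|ε| < 1, so demand is inelastic at this price.

-0.306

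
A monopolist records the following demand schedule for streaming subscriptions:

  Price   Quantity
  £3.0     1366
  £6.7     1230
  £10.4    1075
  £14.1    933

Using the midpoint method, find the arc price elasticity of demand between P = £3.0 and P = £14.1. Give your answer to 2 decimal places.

At P = 3.0, Q = 1366; at P = 14.1, Q = 933.
ΔQ = -433, ΔP = 11.1. Midpoints: P̄ = 8.55, Q̄ = 1149.5.
ε = (ΔQ/ΔP)(P̄/Q̄) = (-433/11.1)(8.55/1149.5).

-0.29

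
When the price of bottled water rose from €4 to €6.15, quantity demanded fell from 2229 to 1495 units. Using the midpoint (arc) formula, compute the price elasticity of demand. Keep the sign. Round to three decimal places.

ΔQ = 1495 − 2229 = -734; ΔP = 6.15 − 4 = 2.15.
Midpoints: P̄ = 5.08, Q̄ = 1862.0.
ε = (ΔQ/ΔP)(P̄/Q̄) = (-734/2.15)(5.08/1862.0).

-0.930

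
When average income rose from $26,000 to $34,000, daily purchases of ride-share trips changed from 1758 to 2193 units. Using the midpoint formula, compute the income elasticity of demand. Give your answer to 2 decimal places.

0.83

ΔQ = 435, ΔI = 8000. Midpoints: Ī = 30,000, Q̄ = 1975.5.
ε_I = (ΔQ/ΔI)(Ī/Q̄) = (435/8000)(30000/1975.5).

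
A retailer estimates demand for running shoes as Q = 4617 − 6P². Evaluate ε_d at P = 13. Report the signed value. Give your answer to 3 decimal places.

-0.563

At P = 13, Q = 3603.
dQ/dP = −12P = -156.
ε = (dQ/dP)(P/Q) = (-156)(13/3603).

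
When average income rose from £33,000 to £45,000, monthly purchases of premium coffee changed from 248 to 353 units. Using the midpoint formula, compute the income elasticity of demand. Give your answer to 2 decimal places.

ΔQ = 105, ΔI = 12000. Midpoints: Ī = 39,000, Q̄ = 300.5.
ε_I = (ΔQ/ΔI)(Ī/Q̄) = (105/12000)(39000/300.5).
ε_I > 0, so the good is normal.

1.14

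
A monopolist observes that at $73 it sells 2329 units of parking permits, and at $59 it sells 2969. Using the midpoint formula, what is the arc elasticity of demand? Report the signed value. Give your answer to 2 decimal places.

-1.14

ΔQ = 2969 − 2329 = 640; ΔP = 59 − 73 = -14.
Midpoints: P̄ = 66.00, Q̄ = 2649.0.
ε = (ΔQ/ΔP)(P̄/Q̄) = (640/-14)(66.00/2649.0).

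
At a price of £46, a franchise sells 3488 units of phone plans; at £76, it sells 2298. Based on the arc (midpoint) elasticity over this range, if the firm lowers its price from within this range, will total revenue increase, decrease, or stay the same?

Arc ε = (-1190/30)(61.00/2893.0) ≈ -0.836.
|ε| = 0.84 < 1, so demand is inelastic. A price cut therefore reduces total revenue.

decrease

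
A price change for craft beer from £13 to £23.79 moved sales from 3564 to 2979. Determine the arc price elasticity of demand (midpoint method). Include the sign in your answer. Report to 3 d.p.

ΔQ = 2979 − 3564 = -585; ΔP = 23.79 − 13 = 10.79.
Midpoints: P̄ = 18.39, Q̄ = 3271.5.
ε = (ΔQ/ΔP)(P̄/Q̄) = (-585/10.79)(18.39/3271.5).

-0.305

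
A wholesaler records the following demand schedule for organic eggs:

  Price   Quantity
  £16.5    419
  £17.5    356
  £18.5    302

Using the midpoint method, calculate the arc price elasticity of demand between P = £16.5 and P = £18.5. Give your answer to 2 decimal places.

-2.84

At P = 16.5, Q = 419; at P = 18.5, Q = 302.
ΔQ = -117, ΔP = 2.0. Midpoints: P̄ = 17.50, Q̄ = 360.5.
ε = (ΔQ/ΔP)(P̄/Q̄) = (-117/2.0)(17.50/360.5).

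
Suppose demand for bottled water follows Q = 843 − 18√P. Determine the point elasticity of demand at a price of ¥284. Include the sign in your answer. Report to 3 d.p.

-0.281

At P = 284, Q = 539.659.
dQ/dP = −18/(2√P) = -0.534.
ε = (dQ/dP)(P/Q) = (-0.534)(284/539.659).
|ε| < 1, so demand is inelastic at this price.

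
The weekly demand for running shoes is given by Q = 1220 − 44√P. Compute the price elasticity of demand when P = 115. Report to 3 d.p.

At P = 115, Q = 748.153.
dQ/dP = −44/(2√P) = -2.052.
ε = (dQ/dP)(P/Q) = (-2.052)(115/748.153).

-0.315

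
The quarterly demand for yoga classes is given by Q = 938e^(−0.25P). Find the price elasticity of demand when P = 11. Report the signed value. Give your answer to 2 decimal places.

-2.75

At P = 11, Q = 59.964.
dQ/dP = −0.25·938e^(−0.25P) = −0.25Q = -14.991.
ε = (dQ/dP)(P/Q) = (-14.991)(11/59.964).
|ε| > 1, so demand is elastic at this price.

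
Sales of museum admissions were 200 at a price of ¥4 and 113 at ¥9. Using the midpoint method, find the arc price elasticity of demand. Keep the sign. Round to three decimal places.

ΔQ = 113 − 200 = -87; ΔP = 9 − 4 = 5.
Midpoints: P̄ = 6.50, Q̄ = 156.5.
ε = (ΔQ/ΔP)(P̄/Q̄) = (-87/5)(6.50/156.5).

-0.723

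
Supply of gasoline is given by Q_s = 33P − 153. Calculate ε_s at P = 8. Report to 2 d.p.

2.38

At P = 8, Q_s = 111.
dQ_s/dP = 33.
ε_s = (dQ_s/dP)(P/Q_s) = (33)(8/111).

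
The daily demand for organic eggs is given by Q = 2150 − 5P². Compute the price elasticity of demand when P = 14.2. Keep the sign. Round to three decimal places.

At P = 14.2, Q = 1141.800.
dQ/dP = −10P = -142.
ε = (dQ/dP)(P/Q) = (-142)(14.2/1141.800).
|ε| > 1, so demand is elastic at this price.

-1.766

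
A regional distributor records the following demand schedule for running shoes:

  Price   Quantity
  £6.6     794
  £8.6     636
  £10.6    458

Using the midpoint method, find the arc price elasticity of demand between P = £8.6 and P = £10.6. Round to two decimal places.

At P = 8.6, Q = 636; at P = 10.6, Q = 458.
ΔQ = -178, ΔP = 2.0. Midpoints: P̄ = 9.60, Q̄ = 547.0.
ε = (ΔQ/ΔP)(P̄/Q̄) = (-178/2.0)(9.60/547.0).

-1.56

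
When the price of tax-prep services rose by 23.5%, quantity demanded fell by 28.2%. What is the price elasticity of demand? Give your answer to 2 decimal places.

-1.20

ε = %ΔQ / %ΔP = (-28.2)/(23.5) = -1.200.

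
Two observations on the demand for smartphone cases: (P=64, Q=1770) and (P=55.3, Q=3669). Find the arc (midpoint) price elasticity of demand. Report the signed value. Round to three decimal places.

-4.788

ΔQ = 3669 − 1770 = 1899; ΔP = 55.3 − 64 = -8.7.
Midpoints: P̄ = 59.65, Q̄ = 2719.5.
ε = (ΔQ/ΔP)(P̄/Q̄) = (1899/-8.7)(59.65/2719.5).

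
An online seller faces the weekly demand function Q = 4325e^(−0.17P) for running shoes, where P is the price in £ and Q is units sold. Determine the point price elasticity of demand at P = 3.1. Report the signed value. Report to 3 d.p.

At P = 3.1, Q = 2553.365.
dQ/dP = −0.17·4325e^(−0.17P) = −0.17Q = -434.072.
ε = (dQ/dP)(P/Q) = (-434.072)(3.1/2553.365).

-0.527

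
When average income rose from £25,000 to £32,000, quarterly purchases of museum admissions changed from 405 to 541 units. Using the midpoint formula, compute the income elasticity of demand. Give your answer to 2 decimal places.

1.17

ΔQ = 136, ΔI = 7000. Midpoints: Ī = 28,500, Q̄ = 473.0.
ε_I = (ΔQ/ΔI)(Ī/Q̄) = (136/7000)(28500/473.0).
ε_I > 0, so the good is normal.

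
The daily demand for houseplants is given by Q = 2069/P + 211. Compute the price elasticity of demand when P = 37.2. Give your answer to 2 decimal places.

-0.21

At P = 37.2, Q = 266.618.
dQ/dP = −2069/P² = -1.495.
ε = (dQ/dP)(P/Q) = (-1.495)(37.2/266.618).
|ε| < 1, so demand is inelastic at this price.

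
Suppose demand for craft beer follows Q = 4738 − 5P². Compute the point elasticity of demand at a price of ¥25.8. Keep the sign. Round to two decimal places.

At P = 25.8, Q = 1409.800.
dQ/dP = −10P = -258.
ε = (dQ/dP)(P/Q) = (-258)(25.8/1409.800).

-4.72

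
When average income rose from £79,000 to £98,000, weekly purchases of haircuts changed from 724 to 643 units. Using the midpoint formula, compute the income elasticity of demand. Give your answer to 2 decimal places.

ΔQ = -81, ΔI = 19000. Midpoints: Ī = 88,500, Q̄ = 683.5.
ε_I = (ΔQ/ΔI)(Ī/Q̄) = (-81/19000)(88500/683.5).
ε_I < 0, so the good is inferior.

-0.55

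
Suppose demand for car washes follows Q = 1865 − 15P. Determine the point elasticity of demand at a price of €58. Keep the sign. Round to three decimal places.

-0.874

At P = 58, Q = 995.
dQ/dP = −15.
ε = (dQ/dP)(P/Q) = (-15)(58/995).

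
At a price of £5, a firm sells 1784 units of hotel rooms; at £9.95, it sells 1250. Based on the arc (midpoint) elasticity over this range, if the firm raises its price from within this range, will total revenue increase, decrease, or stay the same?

Arc ε = (-534/4.95)(7.47/1517.0) ≈ -0.532.
|ε| = 0.53 < 1, so demand is inelastic. A price rise therefore raises total revenue.

increase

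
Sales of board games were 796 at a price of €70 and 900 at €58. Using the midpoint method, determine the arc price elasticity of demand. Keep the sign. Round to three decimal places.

-0.654

ΔQ = 900 − 796 = 104; ΔP = 58 − 70 = -12.
Midpoints: P̄ = 64.00, Q̄ = 848.0.
ε = (ΔQ/ΔP)(P̄/Q̄) = (104/-12)(64.00/848.0).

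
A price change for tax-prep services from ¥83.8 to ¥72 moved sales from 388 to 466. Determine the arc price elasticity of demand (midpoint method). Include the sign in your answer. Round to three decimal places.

ΔQ = 466 − 388 = 78; ΔP = 72 − 83.8 = -11.8.
Midpoints: P̄ = 77.90, Q̄ = 427.0.
ε = (ΔQ/ΔP)(P̄/Q̄) = (78/-11.8)(77.90/427.0).

-1.206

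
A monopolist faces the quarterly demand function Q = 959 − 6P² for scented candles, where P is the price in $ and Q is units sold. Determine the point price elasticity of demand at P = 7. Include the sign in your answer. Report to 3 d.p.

At P = 7, Q = 665.
dQ/dP = −12P = -84.
ε = (dQ/dP)(P/Q) = (-84)(7/665).
|ε| < 1, so demand is inelastic at this price.

-0.884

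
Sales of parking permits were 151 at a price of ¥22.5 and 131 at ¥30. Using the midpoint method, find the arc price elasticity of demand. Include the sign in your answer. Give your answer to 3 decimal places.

-0.496

ΔQ = 131 − 151 = -20; ΔP = 30 − 22.5 = 7.5.
Midpoints: P̄ = 26.25, Q̄ = 141.0.
ε = (ΔQ/ΔP)(P̄/Q̄) = (-20/7.5)(26.25/141.0).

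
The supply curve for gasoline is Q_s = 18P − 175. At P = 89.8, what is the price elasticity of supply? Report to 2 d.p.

1.12

At P = 89.8, Q_s = 1441.40.
dQ_s/dP = 18.
ε_s = (dQ_s/dP)(P/Q_s) = (18)(89.8/1441.40).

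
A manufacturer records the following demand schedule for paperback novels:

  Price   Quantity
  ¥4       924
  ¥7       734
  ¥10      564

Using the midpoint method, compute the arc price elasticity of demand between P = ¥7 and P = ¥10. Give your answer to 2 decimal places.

-0.74

At P = 7, Q = 734; at P = 10, Q = 564.
ΔQ = -170, ΔP = 3. Midpoints: P̄ = 8.50, Q̄ = 649.0.
ε = (ΔQ/ΔP)(P̄/Q̄) = (-170/3)(8.50/649.0).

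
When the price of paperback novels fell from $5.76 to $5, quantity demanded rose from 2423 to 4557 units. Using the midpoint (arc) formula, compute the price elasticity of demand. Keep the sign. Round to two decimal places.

ΔQ = 4557 − 2423 = 2134; ΔP = 5 − 5.76 = -0.76.
Midpoints: P̄ = 5.38, Q̄ = 3490.0.
ε = (ΔQ/ΔP)(P̄/Q̄) = (2134/-0.76)(5.38/3490.0).

-4.33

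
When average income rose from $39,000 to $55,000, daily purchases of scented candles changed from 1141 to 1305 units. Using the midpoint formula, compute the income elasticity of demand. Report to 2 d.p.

0.39

ΔQ = 164, ΔI = 16000. Midpoints: Ī = 47,000, Q̄ = 1223.0.
ε_I = (ΔQ/ΔI)(Ī/Q̄) = (164/16000)(47000/1223.0).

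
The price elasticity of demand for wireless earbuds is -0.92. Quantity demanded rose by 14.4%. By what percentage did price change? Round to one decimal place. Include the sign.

-15.7%

%ΔP ≈ %ΔQ / ε = (14.4%)/(-0.92) = -15.65%.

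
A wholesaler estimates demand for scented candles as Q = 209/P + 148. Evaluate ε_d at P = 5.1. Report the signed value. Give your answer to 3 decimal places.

At P = 5.1, Q = 188.980.
dQ/dP = −209/P² = -8.035.
ε = (dQ/dP)(P/Q) = (-8.035)(5.1/188.980).

-0.217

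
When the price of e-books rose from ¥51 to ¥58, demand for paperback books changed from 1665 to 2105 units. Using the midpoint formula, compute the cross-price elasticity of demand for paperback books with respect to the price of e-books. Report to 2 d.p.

1.82

ΔQ_x = 2105 − 1665 = 440; ΔP_y = 58 − 51 = 7.
Midpoints: P̄_y = 54.50, Q̄_x = 1885.0.
ε_xy = (ΔQ_x/ΔP_y)(P̄_y/Q̄_x) = (440/7)(54.50/1885.0).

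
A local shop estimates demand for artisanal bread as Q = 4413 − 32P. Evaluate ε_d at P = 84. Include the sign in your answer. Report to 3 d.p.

At P = 84, Q = 1725.
dQ/dP = −32.
ε = (dQ/dP)(P/Q) = (-32)(84/1725).
|ε| > 1, so demand is elastic at this price.

-1.558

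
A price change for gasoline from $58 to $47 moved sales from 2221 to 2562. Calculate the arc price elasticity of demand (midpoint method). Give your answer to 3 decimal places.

-0.681

ΔQ = 2562 − 2221 = 341; ΔP = 47 − 58 = -11.
Midpoints: P̄ = 52.50, Q̄ = 2391.5.
ε = (ΔQ/ΔP)(P̄/Q̄) = (341/-11)(52.50/2391.5).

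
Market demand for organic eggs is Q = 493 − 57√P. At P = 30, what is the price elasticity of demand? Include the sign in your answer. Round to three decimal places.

-0.863

At P = 30, Q = 180.798.
dQ/dP = −57/(2√P) = -5.203.
ε = (dQ/dP)(P/Q) = (-5.203)(30/180.798).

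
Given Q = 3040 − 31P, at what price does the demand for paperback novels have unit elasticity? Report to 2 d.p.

For linear demand Q = a − bP, ε = −bP/(a − bP). |ε| = 1 when bP = a − bP, i.e. P = a/(2b).
P = 3040/(2·31) = 3040/62 = 49.0323.

49.03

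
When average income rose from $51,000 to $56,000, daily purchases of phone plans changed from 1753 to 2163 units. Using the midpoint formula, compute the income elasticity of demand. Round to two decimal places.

2.24

ΔQ = 410, ΔI = 5000. Midpoints: Ī = 53,500, Q̄ = 1958.0.
ε_I = (ΔQ/ΔI)(Ī/Q̄) = (410/5000)(53500/1958.0).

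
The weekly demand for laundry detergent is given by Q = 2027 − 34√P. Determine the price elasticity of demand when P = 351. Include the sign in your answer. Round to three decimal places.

-0.229

At P = 351, Q = 1390.010.
dQ/dP = −34/(2√P) = -0.907.
ε = (dQ/dP)(P/Q) = (-0.907)(351/1390.010).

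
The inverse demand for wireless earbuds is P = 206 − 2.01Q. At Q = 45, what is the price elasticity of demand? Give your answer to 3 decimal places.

At Q = 45, P = 206 − 2.01(45) = 115.55.
dP/dQ = −2.01, so dQ/dP = 1/(−2.01) = -0.498.
ε = (dQ/dP)(P/Q) = (-0.498)(115.55/45).

-1.278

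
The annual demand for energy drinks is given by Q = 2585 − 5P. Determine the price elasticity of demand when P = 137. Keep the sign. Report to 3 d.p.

At P = 137, Q = 1900.
dQ/dP = −5.
ε = (dQ/dP)(P/Q) = (-5)(137/1900).
|ε| < 1, so demand is inelastic at this price.

-0.361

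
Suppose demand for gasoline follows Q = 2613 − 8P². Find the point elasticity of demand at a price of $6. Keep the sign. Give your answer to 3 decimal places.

-0.248

At P = 6, Q = 2325.
dQ/dP = −16P = -96.
ε = (dQ/dP)(P/Q) = (-96)(6/2325).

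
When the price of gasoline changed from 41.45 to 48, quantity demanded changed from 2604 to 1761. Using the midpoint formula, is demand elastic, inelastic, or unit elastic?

elastic

Arc ε ≈ -2.637.
|ε| = 2.64 > 1.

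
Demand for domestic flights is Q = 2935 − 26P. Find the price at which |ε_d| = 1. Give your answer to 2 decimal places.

For linear demand Q = a − bP, ε = −bP/(a − bP). |ε| = 1 when bP = a − bP, i.e. P = a/(2b).
P = 2935/(2·26) = 2935/52 = 56.4423.

56.44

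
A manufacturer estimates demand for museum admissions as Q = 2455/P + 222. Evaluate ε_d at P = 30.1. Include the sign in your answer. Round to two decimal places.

At P = 30.1, Q = 303.561.
dQ/dP = −2455/P² = -2.710.
ε = (dQ/dP)(P/Q) = (-2.710)(30.1/303.561).
|ε| < 1, so demand is inelastic at this price.

-0.27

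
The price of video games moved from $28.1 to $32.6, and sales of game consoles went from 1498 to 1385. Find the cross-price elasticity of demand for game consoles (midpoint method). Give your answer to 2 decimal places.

-0.53

ΔQ_x = 1385 − 1498 = -113; ΔP_y = 32.6 − 28.1 = 4.5.
Midpoints: P̄_y = 30.35, Q̄_x = 1441.5.
ε_xy = (ΔQ_x/ΔP_y)(P̄_y/Q̄_x) = (-113/4.5)(30.35/1441.5).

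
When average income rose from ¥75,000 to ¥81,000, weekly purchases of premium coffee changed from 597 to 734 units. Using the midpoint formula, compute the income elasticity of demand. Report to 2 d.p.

ΔQ = 137, ΔI = 6000. Midpoints: Ī = 78,000, Q̄ = 665.5.
ε_I = (ΔQ/ΔI)(Ī/Q̄) = (137/6000)(78000/665.5).
ε_I > 0, so the good is normal.

2.68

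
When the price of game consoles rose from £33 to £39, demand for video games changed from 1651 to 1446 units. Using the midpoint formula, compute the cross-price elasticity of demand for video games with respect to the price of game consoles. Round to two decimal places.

ΔQ_x = 1446 − 1651 = -205; ΔP_y = 39 − 33 = 6.
Midpoints: P̄_y = 36.00, Q̄_x = 1548.5.
ε_xy = (ΔQ_x/ΔP_y)(P̄_y/Q̄_x) = (-205/6)(36.00/1548.5).

-0.79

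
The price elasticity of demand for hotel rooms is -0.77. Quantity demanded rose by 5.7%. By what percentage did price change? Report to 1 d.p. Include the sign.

%ΔP ≈ %ΔQ / ε = (5.7%)/(-0.77) = -7.40%.

-7.4%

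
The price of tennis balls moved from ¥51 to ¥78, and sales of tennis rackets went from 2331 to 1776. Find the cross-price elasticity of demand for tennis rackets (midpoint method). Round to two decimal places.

ΔQ_x = 1776 − 2331 = -555; ΔP_y = 78 − 51 = 27.
Midpoints: P̄_y = 64.50, Q̄_x = 2053.5.
ε_xy = (ΔQ_x/ΔP_y)(P̄_y/Q̄_x) = (-555/27)(64.50/2053.5).
ε_xy < 0, so the goods are complements.

-0.65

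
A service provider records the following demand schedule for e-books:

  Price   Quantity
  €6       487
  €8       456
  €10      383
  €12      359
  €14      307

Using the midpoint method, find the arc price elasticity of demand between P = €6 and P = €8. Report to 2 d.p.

At P = 6, Q = 487; at P = 8, Q = 456.
ΔQ = -31, ΔP = 2. Midpoints: P̄ = 7.00, Q̄ = 471.5.
ε = (ΔQ/ΔP)(P̄/Q̄) = (-31/2)(7.00/471.5).

-0.23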